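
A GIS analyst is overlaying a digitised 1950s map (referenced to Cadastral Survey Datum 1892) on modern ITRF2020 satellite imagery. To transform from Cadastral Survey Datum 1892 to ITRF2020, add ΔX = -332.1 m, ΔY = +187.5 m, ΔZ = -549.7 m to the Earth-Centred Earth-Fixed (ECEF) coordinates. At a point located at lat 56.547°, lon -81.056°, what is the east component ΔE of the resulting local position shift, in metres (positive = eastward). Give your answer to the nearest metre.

ΔE = -299 m

The local east axis at (φ, λ) is (−sin λ, cos λ, 0), so ΔE = −sin(-81.056°)·(-332.1) + cos(-81.056°)·187.5 = -298.91 m.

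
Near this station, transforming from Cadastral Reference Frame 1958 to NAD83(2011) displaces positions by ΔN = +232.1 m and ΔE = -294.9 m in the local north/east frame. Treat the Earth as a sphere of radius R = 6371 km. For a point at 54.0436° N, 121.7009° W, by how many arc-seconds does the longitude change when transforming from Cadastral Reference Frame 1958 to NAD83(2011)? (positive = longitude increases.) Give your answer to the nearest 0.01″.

At latitude 54.0436°, cos φ = 0.587169.
One radian of longitude at latitude φ spans R cos φ, so Δλ = ΔE / (R cos φ) = -294.9 / (6371000 × 0.587169) = -7.8832e-05 rad = -16.260″.

Δλ = -16.26″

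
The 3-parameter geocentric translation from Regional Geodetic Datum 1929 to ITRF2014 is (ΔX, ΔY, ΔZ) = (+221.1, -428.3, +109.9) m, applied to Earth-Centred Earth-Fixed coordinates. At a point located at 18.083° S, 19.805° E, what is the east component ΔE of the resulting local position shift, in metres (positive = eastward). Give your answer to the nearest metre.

ΔE = -478 m

At φ = -18.083°, λ = 19.805°: sin φ = -0.310394, cos φ = 0.950608, sin λ = 0.338820, cos λ = 0.940851.
ΔE = −sin λ·ΔX + cos λ·ΔY = −(0.338820)·(221.1) + (0.940851)·(-428.3) = -477.88 m.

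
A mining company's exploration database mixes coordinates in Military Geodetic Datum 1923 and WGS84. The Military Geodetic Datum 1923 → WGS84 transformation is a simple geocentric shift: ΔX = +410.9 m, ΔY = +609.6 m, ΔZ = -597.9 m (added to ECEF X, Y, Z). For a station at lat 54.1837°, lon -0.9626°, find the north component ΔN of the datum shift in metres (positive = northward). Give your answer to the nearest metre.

At φ = 54.1837°, λ = -0.9626°: sin φ = 0.810897, cos φ = 0.585188, sin λ = -0.016800, cos λ = 0.999859.
ΔN = −sin φ cos λ·ΔX − sin φ sin λ·ΔY + cos φ·ΔZ = −(0.810897)(0.999859)(410.9) − (0.810897)(-0.016800)(609.6) + (0.585188)(-597.9) = -674.73 m.

ΔN = -675 m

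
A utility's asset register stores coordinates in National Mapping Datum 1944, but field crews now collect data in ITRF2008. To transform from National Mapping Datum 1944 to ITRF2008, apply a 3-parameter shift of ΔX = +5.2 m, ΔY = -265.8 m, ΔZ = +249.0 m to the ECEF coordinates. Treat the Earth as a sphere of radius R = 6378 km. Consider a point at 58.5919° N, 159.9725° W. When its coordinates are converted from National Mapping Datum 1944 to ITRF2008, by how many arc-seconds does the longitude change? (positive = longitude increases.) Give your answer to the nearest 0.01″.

sin φ = 0.853477, cos φ = 0.521130, sin λ = -0.342471, cos λ = -0.939528.
East component: ΔE = −sin λ·ΔX + cos λ·ΔY = −(-0.342471)(5.2) + (-0.939528)(-265.8) = 251.51 m.
1° of latitude spans πR/180 = 111317 m; at latitude φ, 1° of longitude spans that × cos φ = 58010.7 m, so Δλ = 251.51 / 58010.7 × 3600 = 15.608″.

Δλ = 15.61″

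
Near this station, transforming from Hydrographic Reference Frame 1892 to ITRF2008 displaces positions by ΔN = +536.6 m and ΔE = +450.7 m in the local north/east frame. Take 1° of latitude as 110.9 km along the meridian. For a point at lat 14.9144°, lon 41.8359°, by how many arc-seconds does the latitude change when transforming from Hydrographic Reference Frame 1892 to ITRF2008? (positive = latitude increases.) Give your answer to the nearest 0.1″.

1° of latitude = 110.9 km, so Δφ = 536.6 / 110900 = 0.0048386° = 17.419″.

Δφ = 17.4″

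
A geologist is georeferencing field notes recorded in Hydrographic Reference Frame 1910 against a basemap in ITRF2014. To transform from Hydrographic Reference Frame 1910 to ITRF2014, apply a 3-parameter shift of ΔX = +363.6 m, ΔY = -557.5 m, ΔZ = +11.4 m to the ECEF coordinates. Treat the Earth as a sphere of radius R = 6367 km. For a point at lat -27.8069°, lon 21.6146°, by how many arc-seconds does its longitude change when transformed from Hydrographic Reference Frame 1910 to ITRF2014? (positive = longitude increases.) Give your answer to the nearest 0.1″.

Δλ = -23.9″

sin φ = -0.466493, cos φ = 0.884525, sin λ = 0.368361, cos λ = 0.929683.
East component: ΔE = −sin λ·ΔX + cos λ·ΔY = −(0.368361)(363.6) + (0.929683)(-557.5) = -652.23 m.
1° of latitude spans πR/180 = 111125 m; at latitude φ, 1° of longitude spans that × cos φ = 98292.9 m, so Δλ = -652.23 / 98292.9 × 3600 = -23.888″.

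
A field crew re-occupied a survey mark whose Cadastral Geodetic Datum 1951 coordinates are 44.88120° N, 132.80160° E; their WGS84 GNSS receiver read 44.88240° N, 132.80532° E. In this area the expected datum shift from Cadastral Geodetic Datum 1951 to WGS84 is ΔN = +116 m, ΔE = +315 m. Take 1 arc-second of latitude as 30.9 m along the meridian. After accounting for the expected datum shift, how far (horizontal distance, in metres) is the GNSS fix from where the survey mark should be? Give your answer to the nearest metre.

Observed coordinate differences: Δφ = +0.00120°, Δλ = +0.00372°.
Converting to metres (1° lat = 111240 m, cos φ = 0.708571): observed ΔN = 133.5 m, observed ΔE = 293.2 m.
Subtracting the expected shift leaves a residual of 133.5 − (116) = 17.5 m north and 293.2 − (315) = -21.8 m east.
Residual distance = √(17.5² + (-21.8)²) = 27.9 m.

28 m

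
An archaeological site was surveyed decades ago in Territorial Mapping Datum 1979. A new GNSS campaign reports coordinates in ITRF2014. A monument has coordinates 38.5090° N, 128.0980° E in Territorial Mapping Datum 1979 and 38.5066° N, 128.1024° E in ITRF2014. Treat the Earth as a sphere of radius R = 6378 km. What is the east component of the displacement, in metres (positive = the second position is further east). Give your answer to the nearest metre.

Δφ = 38.5066° − 38.5090° = -0.0024°; Δλ = 128.1024° − 128.0980° = +0.0044°.
1° along a meridian = πR/180 = 111317 m.
ΔN = Δφ × 111317 = -267.2 m; ΔE = Δλ × 111317 × cos(38.5090°) = +0.0044 × 111317 × 0.782510 = 383.3 m.

ΔE = 383 m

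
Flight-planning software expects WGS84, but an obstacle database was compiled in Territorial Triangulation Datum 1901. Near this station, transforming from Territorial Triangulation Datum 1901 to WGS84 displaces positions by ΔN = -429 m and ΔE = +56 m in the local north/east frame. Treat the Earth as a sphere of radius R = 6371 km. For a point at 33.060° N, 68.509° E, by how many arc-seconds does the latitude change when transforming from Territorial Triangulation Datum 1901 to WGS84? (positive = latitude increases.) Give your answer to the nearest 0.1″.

Δφ = -13.9″

On a sphere of radius R, 1 rad of latitude = R, so Δφ = ΔN / R = -429.0 / 6371000 = -6.7336e-05 rad = -13.889″.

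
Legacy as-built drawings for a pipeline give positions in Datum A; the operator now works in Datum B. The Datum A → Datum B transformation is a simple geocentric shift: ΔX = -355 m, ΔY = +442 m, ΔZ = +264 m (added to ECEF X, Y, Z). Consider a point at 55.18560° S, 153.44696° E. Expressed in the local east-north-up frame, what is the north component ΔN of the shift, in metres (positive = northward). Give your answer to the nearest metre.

ΔN = 574 m

The local north axis is (−sin φ cos λ, −sin φ sin λ, cos φ), giving ΔN = 260.714 + 162.219 + 150.723 = 573.66 m.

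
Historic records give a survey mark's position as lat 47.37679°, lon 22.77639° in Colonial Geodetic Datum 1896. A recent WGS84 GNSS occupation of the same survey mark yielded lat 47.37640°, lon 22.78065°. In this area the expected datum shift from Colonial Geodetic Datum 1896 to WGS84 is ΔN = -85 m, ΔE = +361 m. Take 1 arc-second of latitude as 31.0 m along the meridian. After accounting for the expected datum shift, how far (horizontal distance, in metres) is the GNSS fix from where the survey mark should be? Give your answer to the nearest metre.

Observed coordinate differences: Δφ = -0.00039°, Δλ = +0.00426°.
Converting to metres (1° lat = 111600 m, cos φ = 0.677174): observed ΔN = -43.5 m, observed ΔE = 321.9 m.
Subtracting the expected shift leaves a residual of -43.5 − (-85) = 41.5 m north and 321.9 − (361) = -39.1 m east.
Residual distance = √(41.5² + (-39.1)²) = 57.0 m.

57 m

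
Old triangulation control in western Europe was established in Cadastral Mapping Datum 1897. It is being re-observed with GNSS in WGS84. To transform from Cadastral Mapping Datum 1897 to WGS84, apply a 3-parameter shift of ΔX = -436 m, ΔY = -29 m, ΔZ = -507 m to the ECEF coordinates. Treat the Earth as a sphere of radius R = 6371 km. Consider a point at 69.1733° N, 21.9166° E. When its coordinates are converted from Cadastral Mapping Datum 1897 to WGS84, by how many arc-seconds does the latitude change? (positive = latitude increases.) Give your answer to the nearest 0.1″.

sin φ = 0.934660, cos φ = 0.355543, sin λ = 0.373257, cos λ = 0.927728.
North component: ΔN = −sin φ cos λ·ΔX − sin φ sin λ·ΔY + cos φ·ΔZ = −(0.934660)(0.927728)(-436) − (0.934660)(0.373257)(-29) + (0.355543)(-507) = 207.92 m.
1° of latitude spans πR/180 = 111195 m, so Δφ = 207.92 / 111195 × 3600 = 6.731″.

Δφ = 6.7″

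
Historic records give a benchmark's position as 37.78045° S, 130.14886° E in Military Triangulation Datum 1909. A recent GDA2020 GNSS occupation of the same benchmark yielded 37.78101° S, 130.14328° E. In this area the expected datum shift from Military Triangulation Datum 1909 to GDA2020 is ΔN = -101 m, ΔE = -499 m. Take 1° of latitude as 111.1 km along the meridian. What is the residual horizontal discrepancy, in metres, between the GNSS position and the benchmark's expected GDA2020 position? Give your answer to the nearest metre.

40 m

Observed coordinate differences: Δφ = -0.00056°, Δλ = -0.00558°.
Converting to metres (1° lat = 111100 m, cos φ = 0.790364): observed ΔN = -62.2 m, observed ΔE = -490.0 m.
Subtracting the expected shift leaves a residual of -62.2 − (-101) = 38.8 m north and -490.0 − (-499) = 9.0 m east.
Residual distance = √(38.8² + 9.0²) = 39.8 m.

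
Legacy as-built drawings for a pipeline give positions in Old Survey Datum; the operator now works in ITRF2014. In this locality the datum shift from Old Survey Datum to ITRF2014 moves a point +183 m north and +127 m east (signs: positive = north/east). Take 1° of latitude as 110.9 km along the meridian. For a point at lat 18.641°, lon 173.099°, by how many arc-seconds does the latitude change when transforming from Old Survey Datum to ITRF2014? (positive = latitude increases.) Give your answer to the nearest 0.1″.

Δφ = 5.9″

1° of latitude = 110.9 km, so Δφ = 183.0 / 110900 = 0.0016501° = 5.940″.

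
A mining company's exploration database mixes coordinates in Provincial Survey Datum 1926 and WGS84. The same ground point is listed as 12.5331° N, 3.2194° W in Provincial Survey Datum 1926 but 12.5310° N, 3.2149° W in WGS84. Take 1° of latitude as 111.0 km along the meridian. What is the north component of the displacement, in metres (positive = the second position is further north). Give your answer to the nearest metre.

ΔN = -233 m

Δφ = 12.5310° − 12.5331° = -0.0021°; Δλ = -3.2149° − -3.2194° = +0.0045°.
ΔN = Δφ × 111000 = -233.1 m; ΔE = Δλ × 111000 × cos(12.5331°) = +0.0045 × 111000 × 0.976171 = 487.6 m.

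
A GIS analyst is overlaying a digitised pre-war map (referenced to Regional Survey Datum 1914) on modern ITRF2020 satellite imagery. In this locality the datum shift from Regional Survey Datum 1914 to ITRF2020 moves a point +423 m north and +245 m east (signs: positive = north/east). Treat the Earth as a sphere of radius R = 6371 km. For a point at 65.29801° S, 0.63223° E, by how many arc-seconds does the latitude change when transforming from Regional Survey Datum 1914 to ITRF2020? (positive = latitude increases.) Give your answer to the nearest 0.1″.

Δφ = 13.7″

On a sphere of radius R, 1 rad of latitude = R, so Δφ = ΔN / R = 423.0 / 6371000 = 6.6395e-05 rad = 13.695″.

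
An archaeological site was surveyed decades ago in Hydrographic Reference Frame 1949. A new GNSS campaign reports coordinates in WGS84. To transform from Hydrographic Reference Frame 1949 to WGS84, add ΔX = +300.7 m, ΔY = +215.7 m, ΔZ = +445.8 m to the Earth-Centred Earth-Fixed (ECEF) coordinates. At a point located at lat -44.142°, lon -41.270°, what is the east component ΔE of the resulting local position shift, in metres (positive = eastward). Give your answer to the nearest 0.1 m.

At φ = -44.142°, λ = -41.270°: sin φ = -0.696439, cos φ = 0.717616, sin λ = -0.659608, cos λ = 0.751610.
ΔE = −sin λ·ΔX + cos λ·ΔY = −(-0.659608)·(300.7) + (0.751610)·(215.7) = 360.47 m.

ΔE = 360.5 m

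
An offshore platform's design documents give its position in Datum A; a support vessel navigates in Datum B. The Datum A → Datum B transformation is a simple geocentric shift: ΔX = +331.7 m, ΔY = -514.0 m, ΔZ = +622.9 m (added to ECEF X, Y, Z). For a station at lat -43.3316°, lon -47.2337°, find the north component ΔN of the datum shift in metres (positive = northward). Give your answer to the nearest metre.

The local north axis is (−sin φ cos λ, −sin φ sin λ, cos φ), giving ΔN = 154.556 + 258.940 + 453.094 = 866.59 m.

ΔN = 867 m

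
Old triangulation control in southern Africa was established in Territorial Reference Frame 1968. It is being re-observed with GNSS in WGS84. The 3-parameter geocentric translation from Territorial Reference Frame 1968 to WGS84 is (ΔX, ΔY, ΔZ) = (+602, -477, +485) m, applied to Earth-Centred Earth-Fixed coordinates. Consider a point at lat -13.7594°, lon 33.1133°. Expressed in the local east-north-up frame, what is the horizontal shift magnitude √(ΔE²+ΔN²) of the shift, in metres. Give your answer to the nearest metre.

900 m

At φ = -13.7594°, λ = 33.1133°: sin φ = -0.237845, cos φ = 0.971303, sin λ = 0.546296, cos λ = 0.837592.
ΔE = −sin λ·ΔX + cos λ·ΔY = −(0.546296)·(602) + (0.837592)·(-477) = -728.40 m.
ΔN = −sin φ cos λ·ΔX − sin φ sin λ·ΔY + cos φ·ΔZ = −(-0.237845)(0.837592)(602) − (-0.237845)(0.546296)(-477) + (0.971303)(485) = 529.03 m.
Horizontal magnitude = √(ΔE² + ΔN²) = √((-728.40)² + 529.03²) = 900.25 m.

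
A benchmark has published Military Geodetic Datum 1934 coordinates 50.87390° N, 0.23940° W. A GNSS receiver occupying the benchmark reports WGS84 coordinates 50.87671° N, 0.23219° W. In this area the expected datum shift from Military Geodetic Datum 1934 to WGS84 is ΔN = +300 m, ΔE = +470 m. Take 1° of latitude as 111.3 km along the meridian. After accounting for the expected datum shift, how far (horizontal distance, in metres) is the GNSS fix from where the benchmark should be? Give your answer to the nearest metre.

Observed coordinate differences: Δφ = +0.00281°, Δλ = +0.00721°.
Converting to metres (1° lat = 111300 m, cos φ = 0.631029): observed ΔN = 312.8 m, observed ΔE = 506.4 m.
Subtracting the expected shift leaves a residual of 312.8 − (300) = 12.8 m north and 506.4 − (470) = 36.4 m east.
Residual distance = √(12.8² + 36.4²) = 38.6 m.

39 m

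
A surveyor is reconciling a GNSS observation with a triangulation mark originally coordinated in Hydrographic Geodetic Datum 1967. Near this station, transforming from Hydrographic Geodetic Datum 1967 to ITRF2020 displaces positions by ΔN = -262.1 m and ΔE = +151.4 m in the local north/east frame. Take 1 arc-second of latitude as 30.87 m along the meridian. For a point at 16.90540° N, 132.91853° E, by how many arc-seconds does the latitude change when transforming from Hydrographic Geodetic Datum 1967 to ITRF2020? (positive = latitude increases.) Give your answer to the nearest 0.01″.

Δφ = -8.49″

1″ of latitude = 30.87 m, so Δφ = -262.1 / 30.87 = -8.490″.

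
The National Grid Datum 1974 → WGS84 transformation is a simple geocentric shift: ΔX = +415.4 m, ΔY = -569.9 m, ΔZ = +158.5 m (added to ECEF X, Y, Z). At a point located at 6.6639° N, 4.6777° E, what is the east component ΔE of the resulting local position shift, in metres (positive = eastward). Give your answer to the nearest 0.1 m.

ΔE = -601.9 m

At φ = 6.6639°, λ = 4.6777°: sin φ = 0.116045, cos φ = 0.993244, sin λ = 0.081551, cos λ = 0.996669.
ΔE = −sin λ·ΔX + cos λ·ΔY = −(0.081551)·(415.4) + (0.996669)·(-569.9) = -601.88 m.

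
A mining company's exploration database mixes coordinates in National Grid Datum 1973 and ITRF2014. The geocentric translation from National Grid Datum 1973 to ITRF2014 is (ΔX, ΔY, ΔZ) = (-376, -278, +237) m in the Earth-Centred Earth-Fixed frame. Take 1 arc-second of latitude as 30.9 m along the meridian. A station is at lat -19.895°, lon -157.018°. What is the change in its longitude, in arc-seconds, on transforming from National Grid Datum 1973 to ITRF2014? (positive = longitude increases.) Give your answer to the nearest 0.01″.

Δλ = 3.76″

sin φ = -0.340297, cos φ = 0.940318, sin λ = -0.390442, cos λ = -0.920628.
East component: ΔE = −sin λ·ΔX + cos λ·ΔY = −(-0.390442)(-376) + (-0.920628)(-278) = 109.13 m.
1° of latitude spans 3600 × 30.90 = 111240 m; at latitude φ, 1° of longitude spans that × cos φ = 104601.0 m, so Δλ = 109.13 / 104601.0 × 3600 = 3.756″.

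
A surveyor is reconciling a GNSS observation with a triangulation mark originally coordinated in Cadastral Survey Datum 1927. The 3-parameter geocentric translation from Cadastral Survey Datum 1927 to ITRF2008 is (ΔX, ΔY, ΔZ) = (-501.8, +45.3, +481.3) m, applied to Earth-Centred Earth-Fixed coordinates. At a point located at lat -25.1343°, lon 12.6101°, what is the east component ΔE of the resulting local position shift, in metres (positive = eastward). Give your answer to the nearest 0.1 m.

At φ = -25.1343°, λ = 12.6101°: sin φ = -0.424741, cos φ = 0.905315, sin λ = 0.218315, cos λ = 0.975878.
ΔE = −sin λ·ΔX + cos λ·ΔY = −(0.218315)·(-501.8) + (0.975878)·(45.3) = 153.76 m.

ΔE = 153.8 m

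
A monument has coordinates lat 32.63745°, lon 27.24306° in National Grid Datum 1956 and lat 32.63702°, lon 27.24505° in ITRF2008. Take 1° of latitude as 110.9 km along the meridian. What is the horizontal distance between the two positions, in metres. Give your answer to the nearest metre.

Δφ = 32.63702° − 32.63745° = -0.00043°; Δλ = 27.24505° − 27.24306° = +0.00199°.
ΔN = Δφ × 110900 = -47.7 m; ΔE = Δλ × 110900 × cos(32.63745°) = +0.00199 × 110900 × 0.842100 = 185.8 m.
Distance = √(ΔE² + ΔN²) = √(185.8² + (-47.7)²) = 191.9 m.

192 m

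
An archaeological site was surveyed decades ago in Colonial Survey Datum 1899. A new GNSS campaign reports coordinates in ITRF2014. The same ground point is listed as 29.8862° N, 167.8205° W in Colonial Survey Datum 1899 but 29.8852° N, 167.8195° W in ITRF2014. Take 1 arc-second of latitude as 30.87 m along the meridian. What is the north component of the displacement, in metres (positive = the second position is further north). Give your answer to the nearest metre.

Δφ = 29.8852° − 29.8862° = -0.0010°; Δλ = -167.8195° − -167.8205° = +0.0010°.
1° of latitude = 3600 × 30.87 = 111132 m.
ΔN = Δφ × 111132 = -111.1 m; ΔE = Δλ × 111132 × cos(29.8862°) = +0.0010 × 111132 × 0.867017 = 96.4 m.

ΔN = -111 m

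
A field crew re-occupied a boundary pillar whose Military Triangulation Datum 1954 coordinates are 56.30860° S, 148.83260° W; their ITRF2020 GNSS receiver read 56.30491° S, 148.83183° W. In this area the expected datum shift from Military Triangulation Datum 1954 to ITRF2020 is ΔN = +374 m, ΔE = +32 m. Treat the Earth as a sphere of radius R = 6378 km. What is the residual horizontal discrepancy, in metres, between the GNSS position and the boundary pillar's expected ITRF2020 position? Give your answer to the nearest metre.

Observed coordinate differences: Δφ = +0.00369°, Δλ = +0.00077°.
Converting to metres (1° lat = 111317 m, cos φ = 0.554720): observed ΔN = 410.8 m, observed ΔE = 47.5 m.
Subtracting the expected shift leaves a residual of 410.8 − (374) = 36.8 m north and 47.5 − (32) = 15.5 m east.
Residual distance = √(36.8² + 15.5²) = 39.9 m.

40 m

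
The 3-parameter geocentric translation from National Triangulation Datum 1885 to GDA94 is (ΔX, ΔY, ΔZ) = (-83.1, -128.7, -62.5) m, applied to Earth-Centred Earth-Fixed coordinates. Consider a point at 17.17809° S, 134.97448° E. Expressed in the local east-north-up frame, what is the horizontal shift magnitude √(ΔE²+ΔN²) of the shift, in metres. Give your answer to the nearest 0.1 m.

At φ = -17.17809°, λ = 134.97448°: sin φ = -0.295343, cos φ = 0.955391, sin λ = 0.707422, cos λ = -0.706792.
ΔE = −sin λ·ΔX + cos λ·ΔY = −(0.707422)·(-83.1) + (-0.706792)·(-128.7) = 149.75 m.
ΔN = −sin φ cos λ·ΔX − sin φ sin λ·ΔY + cos φ·ΔZ = −(-0.295343)(-0.706792)(-83.1) − (-0.295343)(0.707422)(-128.7) + (0.955391)(-62.5) = -69.25 m.
Horizontal magnitude = √(ΔE² + ΔN²) = √(149.75² + (-69.25)²) = 164.99 m.

165.0 m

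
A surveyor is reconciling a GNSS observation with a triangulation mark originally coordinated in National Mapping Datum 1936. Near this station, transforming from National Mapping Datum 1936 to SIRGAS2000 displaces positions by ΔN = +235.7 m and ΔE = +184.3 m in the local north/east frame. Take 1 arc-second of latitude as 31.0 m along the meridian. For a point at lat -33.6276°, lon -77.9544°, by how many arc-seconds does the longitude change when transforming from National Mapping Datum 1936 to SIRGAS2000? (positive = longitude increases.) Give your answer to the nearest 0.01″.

At latitude -33.6276°, cos φ = 0.832655.
1″ of longitude at this latitude = 31.00 × cos φ = 25.8123 m, so Δλ = 184.3 / 25.8123 = 7.140″.

Δλ = 7.14″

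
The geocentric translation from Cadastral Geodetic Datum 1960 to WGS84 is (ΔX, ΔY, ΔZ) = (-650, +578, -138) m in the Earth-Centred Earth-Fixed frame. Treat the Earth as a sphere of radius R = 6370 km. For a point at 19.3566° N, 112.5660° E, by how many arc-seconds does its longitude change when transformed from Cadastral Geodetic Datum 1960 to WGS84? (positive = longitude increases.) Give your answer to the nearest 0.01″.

Δλ = 12.99″

sin φ = 0.331447, cos φ = 0.943474, sin λ = 0.923438, cos λ = -0.383747.
East component: ΔE = −sin λ·ΔX + cos λ·ΔY = −(0.923438)(-650) + (-0.383747)(578) = 378.43 m.
1° of latitude spans πR/180 = 111177 m; at latitude φ, 1° of longitude spans that × cos φ = 104893.1 m, so Δλ = 378.43 / 104893.1 × 3600 = 12.988″.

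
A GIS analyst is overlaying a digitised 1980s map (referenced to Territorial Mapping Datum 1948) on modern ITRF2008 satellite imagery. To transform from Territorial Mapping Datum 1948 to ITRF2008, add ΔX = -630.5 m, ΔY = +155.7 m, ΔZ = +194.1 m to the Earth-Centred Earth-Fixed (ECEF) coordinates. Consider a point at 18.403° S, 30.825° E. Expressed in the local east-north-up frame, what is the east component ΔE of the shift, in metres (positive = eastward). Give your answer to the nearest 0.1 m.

ΔE = 456.8 m

The local east axis at (φ, λ) is (−sin λ, cos λ, 0), so ΔE = −sin(30.825°)·(-630.5) + cos(30.825°)·155.7 = 456.78 m.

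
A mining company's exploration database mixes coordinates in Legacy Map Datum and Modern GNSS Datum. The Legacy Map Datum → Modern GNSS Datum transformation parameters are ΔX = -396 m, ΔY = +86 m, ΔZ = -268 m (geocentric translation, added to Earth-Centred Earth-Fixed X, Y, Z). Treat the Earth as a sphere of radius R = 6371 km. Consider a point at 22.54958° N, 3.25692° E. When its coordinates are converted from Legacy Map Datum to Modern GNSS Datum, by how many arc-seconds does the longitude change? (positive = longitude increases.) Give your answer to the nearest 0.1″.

sin φ = 0.383483, cos φ = 0.923548, sin λ = 0.056813, cos λ = 0.998385.
East component: ΔE = −sin λ·ΔX + cos λ·ΔY = −(0.056813)(-396) + (0.998385)(86) = 108.36 m.
1° of latitude spans πR/180 = 111195 m; at latitude φ, 1° of longitude spans that × cos φ = 102693.9 m, so Δλ = 108.36 / 102693.9 × 3600 = 3.799″.

Δλ = 3.8″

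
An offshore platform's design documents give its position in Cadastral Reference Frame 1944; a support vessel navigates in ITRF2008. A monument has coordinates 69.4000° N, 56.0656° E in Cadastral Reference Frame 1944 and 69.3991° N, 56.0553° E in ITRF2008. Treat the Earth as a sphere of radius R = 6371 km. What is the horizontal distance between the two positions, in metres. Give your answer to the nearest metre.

Δφ = 69.3991° − 69.4000° = -0.0009°; Δλ = 56.0553° − 56.0656° = -0.0103°.
1° along a meridian = πR/180 = 111195 m.
ΔN = Δφ × 111195 = -100.1 m; ΔE = Δλ × 111195 × cos(69.4000°) = -0.0103 × 111195 × 0.351842 = -403.0 m.
Distance = √(ΔE² + ΔN²) = √((-403.0)² + (-100.1)²) = 415.2 m.

415 m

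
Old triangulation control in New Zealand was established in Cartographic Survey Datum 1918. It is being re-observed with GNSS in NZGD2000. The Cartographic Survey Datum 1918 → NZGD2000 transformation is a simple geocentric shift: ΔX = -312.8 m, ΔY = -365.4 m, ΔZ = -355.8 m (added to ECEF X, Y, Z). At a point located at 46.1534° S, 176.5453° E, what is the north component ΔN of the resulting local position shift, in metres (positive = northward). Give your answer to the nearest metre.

The local north axis is (−sin φ cos λ, −sin φ sin λ, cos φ), giving ΔN = 225.180 − 15.880 − 246.473 = -37.17 m.

ΔN = -37 m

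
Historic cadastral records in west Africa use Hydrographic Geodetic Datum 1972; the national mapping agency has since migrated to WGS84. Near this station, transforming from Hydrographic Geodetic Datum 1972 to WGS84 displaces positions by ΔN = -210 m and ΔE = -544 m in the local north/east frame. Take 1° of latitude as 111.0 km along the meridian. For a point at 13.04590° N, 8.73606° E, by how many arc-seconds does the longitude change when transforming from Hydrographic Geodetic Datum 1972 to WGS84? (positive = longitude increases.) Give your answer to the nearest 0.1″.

At latitude 13.04590°, cos φ = 0.974190.
1° of longitude at this latitude = 111.0 × cos φ = 108.14 km, so Δλ = -544.0 / 108135.0 = -0.0050307° = -18.111″.

Δλ = -18.1″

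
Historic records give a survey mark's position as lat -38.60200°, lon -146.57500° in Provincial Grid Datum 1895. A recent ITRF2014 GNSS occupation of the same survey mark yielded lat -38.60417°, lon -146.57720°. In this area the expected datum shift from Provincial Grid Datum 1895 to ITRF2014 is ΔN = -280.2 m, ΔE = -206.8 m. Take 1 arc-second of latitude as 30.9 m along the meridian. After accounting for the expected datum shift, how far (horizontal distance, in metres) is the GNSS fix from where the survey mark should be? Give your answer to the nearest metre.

Observed coordinate differences: Δφ = -0.00217°, Δλ = -0.00220°.
Converting to metres (1° lat = 111240 m, cos φ = 0.781499): observed ΔN = -241.4 m, observed ΔE = -191.3 m.
Subtracting the expected shift leaves a residual of -241.4 − (-280.2) = 38.8 m north and -191.3 − (-206.8) = 15.5 m east.
Residual distance = √(38.8² + 15.5²) = 41.8 m.

42 m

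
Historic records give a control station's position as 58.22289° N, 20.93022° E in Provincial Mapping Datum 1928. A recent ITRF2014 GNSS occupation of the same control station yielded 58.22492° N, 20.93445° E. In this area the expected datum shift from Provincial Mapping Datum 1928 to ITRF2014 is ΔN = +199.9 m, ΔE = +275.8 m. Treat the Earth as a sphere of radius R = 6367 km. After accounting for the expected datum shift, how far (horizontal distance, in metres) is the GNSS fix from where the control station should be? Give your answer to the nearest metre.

38 m

Observed coordinate differences: Δφ = +0.00203°, Δλ = +0.00423°.
Converting to metres (1° lat = 111125 m, cos φ = 0.526616): observed ΔN = 225.6 m, observed ΔE = 247.5 m.
Subtracting the expected shift leaves a residual of 225.6 − (199.9) = 25.7 m north and 247.5 − (275.8) = -28.3 m east.
Residual distance = √(25.7² + (-28.3)²) = 38.2 m.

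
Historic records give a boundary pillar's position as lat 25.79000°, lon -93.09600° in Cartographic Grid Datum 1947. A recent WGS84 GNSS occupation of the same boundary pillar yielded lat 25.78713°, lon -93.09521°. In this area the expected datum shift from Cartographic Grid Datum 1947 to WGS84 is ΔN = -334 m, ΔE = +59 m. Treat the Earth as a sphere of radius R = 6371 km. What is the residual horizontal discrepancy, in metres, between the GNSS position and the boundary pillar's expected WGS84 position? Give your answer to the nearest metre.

25 m

Observed coordinate differences: Δφ = -0.00287°, Δλ = +0.00079°.
Converting to metres (1° lat = 111195 m, cos φ = 0.900395): observed ΔN = -319.1 m, observed ΔE = 79.1 m.
Subtracting the expected shift leaves a residual of -319.1 − (-334) = 14.9 m north and 79.1 − (59) = 20.1 m east.
Residual distance = √(14.9² + 20.1²) = 25.0 m.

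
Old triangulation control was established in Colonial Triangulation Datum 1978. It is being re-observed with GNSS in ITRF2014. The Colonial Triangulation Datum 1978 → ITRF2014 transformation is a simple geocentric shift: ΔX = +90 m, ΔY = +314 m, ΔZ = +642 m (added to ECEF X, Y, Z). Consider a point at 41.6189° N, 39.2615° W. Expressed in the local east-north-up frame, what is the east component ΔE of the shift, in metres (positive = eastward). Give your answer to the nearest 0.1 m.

ΔE = 300.1 m

At φ = 41.6189°, λ = -39.2615°: sin φ = 0.664173, cos φ = 0.747579, sin λ = -0.632861, cos λ = 0.774266.
ΔE = −sin λ·ΔX + cos λ·ΔY = −(-0.632861)·(90) + (0.774266)·(314) = 300.08 m.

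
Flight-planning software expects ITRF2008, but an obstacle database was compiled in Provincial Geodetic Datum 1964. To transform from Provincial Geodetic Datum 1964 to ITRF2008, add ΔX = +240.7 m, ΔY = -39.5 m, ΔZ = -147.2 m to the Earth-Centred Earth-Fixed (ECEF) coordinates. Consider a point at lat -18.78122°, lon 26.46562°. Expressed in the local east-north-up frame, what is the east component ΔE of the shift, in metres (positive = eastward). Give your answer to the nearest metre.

The local east axis at (φ, λ) is (−sin λ, cos λ, 0), so ΔE = −sin(26.46562°)·240.7 + cos(26.46562°)·(-39.5) = -142.63 m.

ΔE = -143 m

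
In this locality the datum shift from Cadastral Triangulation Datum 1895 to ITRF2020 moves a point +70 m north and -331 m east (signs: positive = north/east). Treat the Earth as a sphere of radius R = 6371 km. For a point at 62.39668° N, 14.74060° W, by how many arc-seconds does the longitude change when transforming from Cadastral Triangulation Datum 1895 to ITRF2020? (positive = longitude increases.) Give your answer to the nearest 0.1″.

At latitude 62.39668°, cos φ = 0.463347.
One radian of longitude at latitude φ spans R cos φ, so Δλ = ΔE / (R cos φ) = -331.0 / (6371000 × 0.463347) = -1.1213e-04 rad = -23.128″.

Δλ = -23.1″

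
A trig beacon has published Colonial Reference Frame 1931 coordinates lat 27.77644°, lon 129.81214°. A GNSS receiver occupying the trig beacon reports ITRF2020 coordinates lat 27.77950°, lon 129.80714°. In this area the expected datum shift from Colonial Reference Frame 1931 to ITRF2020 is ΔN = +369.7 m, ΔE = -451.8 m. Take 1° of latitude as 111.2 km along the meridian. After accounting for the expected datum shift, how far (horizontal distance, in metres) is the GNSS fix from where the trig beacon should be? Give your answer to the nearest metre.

Observed coordinate differences: Δφ = +0.00306°, Δλ = -0.00500°.
Converting to metres (1° lat = 111200 m, cos φ = 0.884773): observed ΔN = 340.3 m, observed ΔE = -491.9 m.
Subtracting the expected shift leaves a residual of 340.3 − (369.7) = -29.4 m north and -491.9 − (-451.8) = -40.1 m east.
Residual distance = √((-29.4)² + (-40.1)²) = 49.8 m.

50 m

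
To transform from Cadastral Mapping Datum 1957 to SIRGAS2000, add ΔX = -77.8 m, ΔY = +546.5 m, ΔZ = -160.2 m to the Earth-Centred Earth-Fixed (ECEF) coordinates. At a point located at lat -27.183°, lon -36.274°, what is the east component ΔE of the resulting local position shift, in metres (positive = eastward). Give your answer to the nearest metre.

ΔE = 395 m

The local east axis at (φ, λ) is (−sin λ, cos λ, 0), so ΔE = −sin(-36.274°)·(-77.8) + cos(-36.274°)·546.5 = 394.56 m.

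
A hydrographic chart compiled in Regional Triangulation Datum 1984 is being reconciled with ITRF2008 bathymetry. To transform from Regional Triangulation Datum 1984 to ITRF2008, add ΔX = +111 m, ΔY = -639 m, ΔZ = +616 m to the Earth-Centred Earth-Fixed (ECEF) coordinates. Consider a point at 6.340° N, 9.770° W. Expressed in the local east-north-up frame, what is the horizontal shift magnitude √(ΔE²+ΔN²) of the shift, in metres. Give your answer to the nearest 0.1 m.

The local east axis at (φ, λ) is (−sin λ, cos λ, 0), so ΔE = −sin(-9.770°)·111 + cos(-9.770°)·(-639) = -610.90 m.
The local north axis is (−sin φ cos λ, −sin φ sin λ, cos φ), giving ΔN = -12.080 − 11.974 + 612.233 = 588.18 m.
Horizontal magnitude = √(ΔE² + ΔN²) = √((-610.90)² + 588.18²) = 848.03 m.

848.0 m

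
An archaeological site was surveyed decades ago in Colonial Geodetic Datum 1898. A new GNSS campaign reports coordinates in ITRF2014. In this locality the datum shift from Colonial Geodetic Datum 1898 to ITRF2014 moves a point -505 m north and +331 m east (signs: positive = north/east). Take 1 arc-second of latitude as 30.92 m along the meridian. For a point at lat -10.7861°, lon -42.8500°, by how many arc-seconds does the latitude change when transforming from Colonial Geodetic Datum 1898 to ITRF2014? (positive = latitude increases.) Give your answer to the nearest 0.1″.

Δφ = -16.3″

1″ of latitude = 30.92 m, so Δφ = -505.0 / 30.92 = -16.332″.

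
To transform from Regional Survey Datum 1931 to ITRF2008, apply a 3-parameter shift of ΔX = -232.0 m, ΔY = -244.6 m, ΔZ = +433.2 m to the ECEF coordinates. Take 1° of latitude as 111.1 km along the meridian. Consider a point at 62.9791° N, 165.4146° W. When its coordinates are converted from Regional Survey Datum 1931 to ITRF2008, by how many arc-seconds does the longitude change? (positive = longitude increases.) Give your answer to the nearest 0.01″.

Δλ = 12.72″

sin φ = 0.890841, cos φ = 0.454315, sin λ = -0.251823, cos λ = -0.967773.
East component: ΔE = −sin λ·ΔX + cos λ·ΔY = −(-0.251823)(-232.0) + (-0.967773)(-244.6) = 178.29 m.
1° of latitude spans 111100 m; at latitude φ, 1° of longitude spans that × cos φ = 50474.5 m, so Δλ = 178.29 / 50474.5 × 3600 = 12.717″.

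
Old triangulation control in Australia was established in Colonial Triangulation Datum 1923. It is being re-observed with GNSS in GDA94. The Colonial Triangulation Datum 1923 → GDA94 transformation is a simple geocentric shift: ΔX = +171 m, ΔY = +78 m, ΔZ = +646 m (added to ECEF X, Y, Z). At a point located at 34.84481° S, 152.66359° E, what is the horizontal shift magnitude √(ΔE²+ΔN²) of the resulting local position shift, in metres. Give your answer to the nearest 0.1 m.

486.8 m

At φ = -34.84481°, λ = 152.66359°: sin φ = -0.571356, cos φ = 0.820703, sin λ = 0.459214, cos λ = -0.888326.
ΔE = −sin λ·ΔX + cos λ·ΔY = −(0.459214)·(171) + (-0.888326)·(78) = -147.82 m.
ΔN = −sin φ cos λ·ΔX − sin φ sin λ·ΔY + cos φ·ΔZ = −(-0.571356)(-0.888326)(171) − (-0.571356)(0.459214)(78) + (0.820703)(646) = 463.85 m.
Horizontal magnitude = √(ΔE² + ΔN²) = √((-147.82)² + 463.85²) = 486.83 m.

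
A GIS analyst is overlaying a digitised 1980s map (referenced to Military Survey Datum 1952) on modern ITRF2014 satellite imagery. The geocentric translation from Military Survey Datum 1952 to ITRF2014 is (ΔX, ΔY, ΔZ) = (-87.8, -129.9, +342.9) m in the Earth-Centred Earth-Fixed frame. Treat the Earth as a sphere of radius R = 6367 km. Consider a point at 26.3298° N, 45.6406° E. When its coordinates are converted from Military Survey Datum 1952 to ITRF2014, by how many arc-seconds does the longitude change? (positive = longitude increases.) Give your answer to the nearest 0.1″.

Δλ = -1.0″

sin φ = 0.443537, cos φ = 0.896256, sin λ = 0.714968, cos λ = 0.699157.
East component: ΔE = −sin λ·ΔX + cos λ·ΔY = −(0.714968)(-87.8) + (0.699157)(-129.9) = -28.05 m.
1° of latitude spans πR/180 = 111125 m; at latitude φ, 1° of longitude spans that × cos φ = 99596.5 m, so Δλ = -28.05 / 99596.5 × 3600 = -1.014″.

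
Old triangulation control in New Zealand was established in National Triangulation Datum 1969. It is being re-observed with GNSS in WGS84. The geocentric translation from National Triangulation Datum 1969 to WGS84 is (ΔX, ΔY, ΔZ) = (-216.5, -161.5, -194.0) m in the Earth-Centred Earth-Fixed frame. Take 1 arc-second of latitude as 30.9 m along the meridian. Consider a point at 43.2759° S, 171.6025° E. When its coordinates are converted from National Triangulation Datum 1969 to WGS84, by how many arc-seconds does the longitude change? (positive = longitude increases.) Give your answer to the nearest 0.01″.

Δλ = 8.51″

sin φ = -0.685512, cos φ = 0.728061, sin λ = 0.146040, cos λ = -0.989279.
East component: ΔE = −sin λ·ΔX + cos λ·ΔY = −(0.146040)(-216.5) + (-0.989279)(-161.5) = 191.39 m.
1° of latitude spans 3600 × 30.90 = 111240 m; at latitude φ, 1° of longitude spans that × cos φ = 80989.5 m, so Δλ = 191.39 / 80989.5 × 3600 = 8.507″.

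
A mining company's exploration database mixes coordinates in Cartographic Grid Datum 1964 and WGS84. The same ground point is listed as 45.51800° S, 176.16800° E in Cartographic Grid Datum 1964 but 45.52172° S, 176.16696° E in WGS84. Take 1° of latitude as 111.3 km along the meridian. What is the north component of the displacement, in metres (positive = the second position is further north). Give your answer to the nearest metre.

Δφ = -45.52172° − -45.51800° = -0.00372°; Δλ = 176.16696° − 176.16800° = -0.00104°.
ΔN = Δφ × 111300 = -414.0 m; ΔE = Δλ × 111300 × cos(-45.51800°) = -0.00104 × 111300 × 0.700685 = -81.1 m.

ΔN = -414 m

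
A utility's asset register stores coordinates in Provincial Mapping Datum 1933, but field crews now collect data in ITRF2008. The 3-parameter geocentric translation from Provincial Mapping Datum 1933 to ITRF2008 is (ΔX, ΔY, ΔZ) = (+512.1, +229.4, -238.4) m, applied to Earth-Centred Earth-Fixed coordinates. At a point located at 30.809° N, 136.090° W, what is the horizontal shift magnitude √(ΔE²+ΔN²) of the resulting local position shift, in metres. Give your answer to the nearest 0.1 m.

200.9 m

At φ = 30.809°, λ = -136.090°: sin φ = 0.512178, cos φ = 0.858879, sin λ = -0.693528, cos λ = -0.720430.
ΔE = −sin λ·ΔX + cos λ·ΔY = −(-0.693528)·(512.1) + (-0.720430)·(229.4) = 189.89 m.
ΔN = −sin φ cos λ·ΔX − sin φ sin λ·ΔY + cos φ·ΔZ = −(0.512178)(-0.720430)(512.1) − (0.512178)(-0.693528)(229.4) + (0.858879)(-238.4) = 65.69 m.
Horizontal magnitude = √(ΔE² + ΔN²) = √(189.89² + 65.69²) = 200.93 m.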